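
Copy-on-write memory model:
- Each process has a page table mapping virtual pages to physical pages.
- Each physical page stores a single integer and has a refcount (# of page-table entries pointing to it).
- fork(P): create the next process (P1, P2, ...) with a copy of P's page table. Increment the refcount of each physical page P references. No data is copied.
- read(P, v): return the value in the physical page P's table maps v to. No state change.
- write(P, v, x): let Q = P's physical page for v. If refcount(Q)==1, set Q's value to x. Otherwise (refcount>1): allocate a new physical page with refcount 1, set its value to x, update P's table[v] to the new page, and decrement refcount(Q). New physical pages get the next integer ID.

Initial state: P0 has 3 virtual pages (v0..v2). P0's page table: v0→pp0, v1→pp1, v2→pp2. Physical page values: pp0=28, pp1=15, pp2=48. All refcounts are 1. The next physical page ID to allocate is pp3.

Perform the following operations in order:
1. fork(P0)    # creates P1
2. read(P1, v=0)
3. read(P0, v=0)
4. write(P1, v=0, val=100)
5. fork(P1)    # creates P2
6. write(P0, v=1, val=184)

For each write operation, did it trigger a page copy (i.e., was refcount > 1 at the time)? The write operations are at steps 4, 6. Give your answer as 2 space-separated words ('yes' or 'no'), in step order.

Op 1: fork(P0) -> P1. 3 ppages; refcounts: pp0:2 pp1:2 pp2:2
Op 2: read(P1, v0) -> 28. No state change.
Op 3: read(P0, v0) -> 28. No state change.
Op 4: write(P1, v0, 100). refcount(pp0)=2>1 -> COPY to pp3. 4 ppages; refcounts: pp0:1 pp1:2 pp2:2 pp3:1
Op 5: fork(P1) -> P2. 4 ppages; refcounts: pp0:1 pp1:3 pp2:3 pp3:2
Op 6: write(P0, v1, 184). refcount(pp1)=3>1 -> COPY to pp4. 5 ppages; refcounts: pp0:1 pp1:2 pp2:3 pp3:2 pp4:1

yes yes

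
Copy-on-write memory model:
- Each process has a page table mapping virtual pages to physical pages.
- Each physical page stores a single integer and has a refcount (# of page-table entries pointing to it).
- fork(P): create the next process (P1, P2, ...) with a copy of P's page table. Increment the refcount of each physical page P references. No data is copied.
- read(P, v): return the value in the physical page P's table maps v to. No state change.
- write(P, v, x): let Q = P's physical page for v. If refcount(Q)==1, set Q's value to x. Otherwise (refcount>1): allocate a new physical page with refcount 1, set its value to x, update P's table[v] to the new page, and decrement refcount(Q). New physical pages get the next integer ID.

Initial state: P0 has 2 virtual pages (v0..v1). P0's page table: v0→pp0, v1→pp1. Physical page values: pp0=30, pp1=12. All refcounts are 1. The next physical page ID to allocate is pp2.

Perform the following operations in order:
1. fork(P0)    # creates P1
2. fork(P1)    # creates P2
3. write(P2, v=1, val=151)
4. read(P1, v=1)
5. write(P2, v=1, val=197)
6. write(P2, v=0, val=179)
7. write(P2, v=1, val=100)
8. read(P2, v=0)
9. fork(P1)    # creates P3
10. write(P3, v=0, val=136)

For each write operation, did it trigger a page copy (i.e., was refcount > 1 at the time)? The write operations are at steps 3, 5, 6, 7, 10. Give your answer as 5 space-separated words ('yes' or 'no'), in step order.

Op 1: fork(P0) -> P1. 2 ppages; refcounts: pp0:2 pp1:2
Op 2: fork(P1) -> P2. 2 ppages; refcounts: pp0:3 pp1:3
Op 3: write(P2, v1, 151). refcount(pp1)=3>1 -> COPY to pp2. 3 ppages; refcounts: pp0:3 pp1:2 pp2:1
Op 4: read(P1, v1) -> 12. No state change.
Op 5: write(P2, v1, 197). refcount(pp2)=1 -> write in place. 3 ppages; refcounts: pp0:3 pp1:2 pp2:1
Op 6: write(P2, v0, 179). refcount(pp0)=3>1 -> COPY to pp3. 4 ppages; refcounts: pp0:2 pp1:2 pp2:1 pp3:1
Op 7: write(P2, v1, 100). refcount(pp2)=1 -> write in place. 4 ppages; refcounts: pp0:2 pp1:2 pp2:1 pp3:1
Op 8: read(P2, v0) -> 179. No state change.
Op 9: fork(P1) -> P3. 4 ppages; refcounts: pp0:3 pp1:3 pp2:1 pp3:1
Op 10: write(P3, v0, 136). refcount(pp0)=3>1 -> COPY to pp4. 5 ppages; refcounts: pp0:2 pp1:3 pp2:1 pp3:1 pp4:1

yes no yes no yes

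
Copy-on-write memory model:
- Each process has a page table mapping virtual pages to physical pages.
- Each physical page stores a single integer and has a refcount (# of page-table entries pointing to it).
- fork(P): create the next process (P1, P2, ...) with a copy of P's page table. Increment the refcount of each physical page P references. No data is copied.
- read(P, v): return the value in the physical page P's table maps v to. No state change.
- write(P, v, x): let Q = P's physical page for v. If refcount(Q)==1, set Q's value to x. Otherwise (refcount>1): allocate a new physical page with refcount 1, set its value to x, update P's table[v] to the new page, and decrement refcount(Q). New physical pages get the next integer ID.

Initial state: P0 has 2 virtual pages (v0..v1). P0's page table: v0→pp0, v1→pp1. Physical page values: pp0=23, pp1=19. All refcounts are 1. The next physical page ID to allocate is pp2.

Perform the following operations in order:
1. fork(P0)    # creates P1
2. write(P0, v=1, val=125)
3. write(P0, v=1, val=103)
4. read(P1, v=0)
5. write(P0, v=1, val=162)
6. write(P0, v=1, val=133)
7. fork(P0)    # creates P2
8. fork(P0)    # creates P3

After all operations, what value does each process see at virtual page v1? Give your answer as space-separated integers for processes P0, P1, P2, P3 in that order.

Answer: 133 19 133 133

Derivation:
Op 1: fork(P0) -> P1. 2 ppages; refcounts: pp0:2 pp1:2
Op 2: write(P0, v1, 125). refcount(pp1)=2>1 -> COPY to pp2. 3 ppages; refcounts: pp0:2 pp1:1 pp2:1
Op 3: write(P0, v1, 103). refcount(pp2)=1 -> write in place. 3 ppages; refcounts: pp0:2 pp1:1 pp2:1
Op 4: read(P1, v0) -> 23. No state change.
Op 5: write(P0, v1, 162). refcount(pp2)=1 -> write in place. 3 ppages; refcounts: pp0:2 pp1:1 pp2:1
Op 6: write(P0, v1, 133). refcount(pp2)=1 -> write in place. 3 ppages; refcounts: pp0:2 pp1:1 pp2:1
Op 7: fork(P0) -> P2. 3 ppages; refcounts: pp0:3 pp1:1 pp2:2
Op 8: fork(P0) -> P3. 3 ppages; refcounts: pp0:4 pp1:1 pp2:3
P0: v1 -> pp2 = 133
P1: v1 -> pp1 = 19
P2: v1 -> pp2 = 133
P3: v1 -> pp2 = 133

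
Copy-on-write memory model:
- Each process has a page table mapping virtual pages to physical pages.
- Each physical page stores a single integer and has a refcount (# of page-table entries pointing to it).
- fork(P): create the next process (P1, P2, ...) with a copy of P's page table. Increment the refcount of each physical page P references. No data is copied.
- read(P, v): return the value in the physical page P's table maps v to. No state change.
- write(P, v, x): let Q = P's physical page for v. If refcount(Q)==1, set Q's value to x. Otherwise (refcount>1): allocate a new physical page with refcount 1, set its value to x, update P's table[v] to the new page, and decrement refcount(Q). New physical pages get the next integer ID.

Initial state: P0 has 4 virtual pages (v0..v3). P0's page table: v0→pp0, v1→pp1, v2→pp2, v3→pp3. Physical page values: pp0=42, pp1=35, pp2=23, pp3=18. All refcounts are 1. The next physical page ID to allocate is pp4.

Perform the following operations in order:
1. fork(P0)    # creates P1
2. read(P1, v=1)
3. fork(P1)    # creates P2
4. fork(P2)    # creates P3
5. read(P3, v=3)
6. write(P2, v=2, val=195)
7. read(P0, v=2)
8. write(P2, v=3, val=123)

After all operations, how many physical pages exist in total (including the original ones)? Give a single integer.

Op 1: fork(P0) -> P1. 4 ppages; refcounts: pp0:2 pp1:2 pp2:2 pp3:2
Op 2: read(P1, v1) -> 35. No state change.
Op 3: fork(P1) -> P2. 4 ppages; refcounts: pp0:3 pp1:3 pp2:3 pp3:3
Op 4: fork(P2) -> P3. 4 ppages; refcounts: pp0:4 pp1:4 pp2:4 pp3:4
Op 5: read(P3, v3) -> 18. No state change.
Op 6: write(P2, v2, 195). refcount(pp2)=4>1 -> COPY to pp4. 5 ppages; refcounts: pp0:4 pp1:4 pp2:3 pp3:4 pp4:1
Op 7: read(P0, v2) -> 23. No state change.
Op 8: write(P2, v3, 123). refcount(pp3)=4>1 -> COPY to pp5. 6 ppages; refcounts: pp0:4 pp1:4 pp2:3 pp3:3 pp4:1 pp5:1

Answer: 6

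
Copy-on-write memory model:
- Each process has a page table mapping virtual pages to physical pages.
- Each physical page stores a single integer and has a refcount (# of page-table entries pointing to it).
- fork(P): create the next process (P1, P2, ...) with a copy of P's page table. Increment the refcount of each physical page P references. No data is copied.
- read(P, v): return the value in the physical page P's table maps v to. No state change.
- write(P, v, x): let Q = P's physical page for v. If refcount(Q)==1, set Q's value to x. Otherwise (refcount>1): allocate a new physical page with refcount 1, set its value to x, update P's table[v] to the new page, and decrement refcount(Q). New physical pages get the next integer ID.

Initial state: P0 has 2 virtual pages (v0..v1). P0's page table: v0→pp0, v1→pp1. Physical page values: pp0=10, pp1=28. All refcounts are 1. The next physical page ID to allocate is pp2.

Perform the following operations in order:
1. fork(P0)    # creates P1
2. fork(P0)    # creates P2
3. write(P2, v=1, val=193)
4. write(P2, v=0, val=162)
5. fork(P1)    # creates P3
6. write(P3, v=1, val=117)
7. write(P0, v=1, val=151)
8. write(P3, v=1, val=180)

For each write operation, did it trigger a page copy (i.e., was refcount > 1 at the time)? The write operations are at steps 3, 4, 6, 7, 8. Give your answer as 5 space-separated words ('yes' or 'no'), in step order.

Op 1: fork(P0) -> P1. 2 ppages; refcounts: pp0:2 pp1:2
Op 2: fork(P0) -> P2. 2 ppages; refcounts: pp0:3 pp1:3
Op 3: write(P2, v1, 193). refcount(pp1)=3>1 -> COPY to pp2. 3 ppages; refcounts: pp0:3 pp1:2 pp2:1
Op 4: write(P2, v0, 162). refcount(pp0)=3>1 -> COPY to pp3. 4 ppages; refcounts: pp0:2 pp1:2 pp2:1 pp3:1
Op 5: fork(P1) -> P3. 4 ppages; refcounts: pp0:3 pp1:3 pp2:1 pp3:1
Op 6: write(P3, v1, 117). refcount(pp1)=3>1 -> COPY to pp4. 5 ppages; refcounts: pp0:3 pp1:2 pp2:1 pp3:1 pp4:1
Op 7: write(P0, v1, 151). refcount(pp1)=2>1 -> COPY to pp5. 6 ppages; refcounts: pp0:3 pp1:1 pp2:1 pp3:1 pp4:1 pp5:1
Op 8: write(P3, v1, 180). refcount(pp4)=1 -> write in place. 6 ppages; refcounts: pp0:3 pp1:1 pp2:1 pp3:1 pp4:1 pp5:1

yes yes yes yes no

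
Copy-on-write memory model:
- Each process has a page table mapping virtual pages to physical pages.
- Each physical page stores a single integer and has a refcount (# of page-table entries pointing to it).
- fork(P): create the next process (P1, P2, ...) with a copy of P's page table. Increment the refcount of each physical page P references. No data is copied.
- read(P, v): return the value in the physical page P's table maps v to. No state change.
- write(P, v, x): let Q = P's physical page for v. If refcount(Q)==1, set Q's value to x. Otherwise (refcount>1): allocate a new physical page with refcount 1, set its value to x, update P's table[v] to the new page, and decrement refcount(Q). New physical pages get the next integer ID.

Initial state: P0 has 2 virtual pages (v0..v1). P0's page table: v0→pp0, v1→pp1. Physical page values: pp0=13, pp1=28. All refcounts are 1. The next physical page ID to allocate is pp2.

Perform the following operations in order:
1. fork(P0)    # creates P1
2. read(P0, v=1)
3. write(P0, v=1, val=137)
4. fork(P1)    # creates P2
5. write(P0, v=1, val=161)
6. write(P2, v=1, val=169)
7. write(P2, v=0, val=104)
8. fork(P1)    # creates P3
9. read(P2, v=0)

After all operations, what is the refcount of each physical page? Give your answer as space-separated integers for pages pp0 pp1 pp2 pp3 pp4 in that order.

Answer: 3 2 1 1 1

Derivation:
Op 1: fork(P0) -> P1. 2 ppages; refcounts: pp0:2 pp1:2
Op 2: read(P0, v1) -> 28. No state change.
Op 3: write(P0, v1, 137). refcount(pp1)=2>1 -> COPY to pp2. 3 ppages; refcounts: pp0:2 pp1:1 pp2:1
Op 4: fork(P1) -> P2. 3 ppages; refcounts: pp0:3 pp1:2 pp2:1
Op 5: write(P0, v1, 161). refcount(pp2)=1 -> write in place. 3 ppages; refcounts: pp0:3 pp1:2 pp2:1
Op 6: write(P2, v1, 169). refcount(pp1)=2>1 -> COPY to pp3. 4 ppages; refcounts: pp0:3 pp1:1 pp2:1 pp3:1
Op 7: write(P2, v0, 104). refcount(pp0)=3>1 -> COPY to pp4. 5 ppages; refcounts: pp0:2 pp1:1 pp2:1 pp3:1 pp4:1
Op 8: fork(P1) -> P3. 5 ppages; refcounts: pp0:3 pp1:2 pp2:1 pp3:1 pp4:1
Op 9: read(P2, v0) -> 104. No state change.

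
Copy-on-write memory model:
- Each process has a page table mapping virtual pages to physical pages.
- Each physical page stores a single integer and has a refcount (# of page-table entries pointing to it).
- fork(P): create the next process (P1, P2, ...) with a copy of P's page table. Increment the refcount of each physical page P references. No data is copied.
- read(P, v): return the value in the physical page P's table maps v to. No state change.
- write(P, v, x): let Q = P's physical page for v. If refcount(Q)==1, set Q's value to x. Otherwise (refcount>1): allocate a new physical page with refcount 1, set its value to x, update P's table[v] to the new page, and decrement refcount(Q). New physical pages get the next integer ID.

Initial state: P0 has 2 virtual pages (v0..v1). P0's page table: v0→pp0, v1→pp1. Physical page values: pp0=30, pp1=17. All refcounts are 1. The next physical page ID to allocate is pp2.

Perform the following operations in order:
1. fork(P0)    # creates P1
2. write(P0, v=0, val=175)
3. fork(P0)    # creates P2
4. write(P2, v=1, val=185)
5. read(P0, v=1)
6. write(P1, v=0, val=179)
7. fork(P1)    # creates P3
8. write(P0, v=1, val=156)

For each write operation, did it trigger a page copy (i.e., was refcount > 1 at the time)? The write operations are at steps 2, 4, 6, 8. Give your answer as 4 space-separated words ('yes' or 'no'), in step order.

Op 1: fork(P0) -> P1. 2 ppages; refcounts: pp0:2 pp1:2
Op 2: write(P0, v0, 175). refcount(pp0)=2>1 -> COPY to pp2. 3 ppages; refcounts: pp0:1 pp1:2 pp2:1
Op 3: fork(P0) -> P2. 3 ppages; refcounts: pp0:1 pp1:3 pp2:2
Op 4: write(P2, v1, 185). refcount(pp1)=3>1 -> COPY to pp3. 4 ppages; refcounts: pp0:1 pp1:2 pp2:2 pp3:1
Op 5: read(P0, v1) -> 17. No state change.
Op 6: write(P1, v0, 179). refcount(pp0)=1 -> write in place. 4 ppages; refcounts: pp0:1 pp1:2 pp2:2 pp3:1
Op 7: fork(P1) -> P3. 4 ppages; refcounts: pp0:2 pp1:3 pp2:2 pp3:1
Op 8: write(P0, v1, 156). refcount(pp1)=3>1 -> COPY to pp4. 5 ppages; refcounts: pp0:2 pp1:2 pp2:2 pp3:1 pp4:1

yes yes no yes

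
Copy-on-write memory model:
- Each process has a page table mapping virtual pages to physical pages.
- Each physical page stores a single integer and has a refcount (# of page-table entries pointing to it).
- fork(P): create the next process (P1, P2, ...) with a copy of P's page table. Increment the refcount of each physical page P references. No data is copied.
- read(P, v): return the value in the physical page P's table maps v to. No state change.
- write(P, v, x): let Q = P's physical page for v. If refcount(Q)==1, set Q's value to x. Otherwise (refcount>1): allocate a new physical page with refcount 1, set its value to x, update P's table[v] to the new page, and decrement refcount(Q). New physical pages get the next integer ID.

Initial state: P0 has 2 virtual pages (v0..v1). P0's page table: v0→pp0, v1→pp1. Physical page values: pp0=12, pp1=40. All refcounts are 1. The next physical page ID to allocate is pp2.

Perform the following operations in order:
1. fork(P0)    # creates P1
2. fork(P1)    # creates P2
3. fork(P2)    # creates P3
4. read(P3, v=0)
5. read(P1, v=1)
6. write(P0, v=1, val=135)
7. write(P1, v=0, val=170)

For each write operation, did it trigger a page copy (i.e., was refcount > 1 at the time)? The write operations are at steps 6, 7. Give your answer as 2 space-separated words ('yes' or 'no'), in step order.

Op 1: fork(P0) -> P1. 2 ppages; refcounts: pp0:2 pp1:2
Op 2: fork(P1) -> P2. 2 ppages; refcounts: pp0:3 pp1:3
Op 3: fork(P2) -> P3. 2 ppages; refcounts: pp0:4 pp1:4
Op 4: read(P3, v0) -> 12. No state change.
Op 5: read(P1, v1) -> 40. No state change.
Op 6: write(P0, v1, 135). refcount(pp1)=4>1 -> COPY to pp2. 3 ppages; refcounts: pp0:4 pp1:3 pp2:1
Op 7: write(P1, v0, 170). refcount(pp0)=4>1 -> COPY to pp3. 4 ppages; refcounts: pp0:3 pp1:3 pp2:1 pp3:1

yes yes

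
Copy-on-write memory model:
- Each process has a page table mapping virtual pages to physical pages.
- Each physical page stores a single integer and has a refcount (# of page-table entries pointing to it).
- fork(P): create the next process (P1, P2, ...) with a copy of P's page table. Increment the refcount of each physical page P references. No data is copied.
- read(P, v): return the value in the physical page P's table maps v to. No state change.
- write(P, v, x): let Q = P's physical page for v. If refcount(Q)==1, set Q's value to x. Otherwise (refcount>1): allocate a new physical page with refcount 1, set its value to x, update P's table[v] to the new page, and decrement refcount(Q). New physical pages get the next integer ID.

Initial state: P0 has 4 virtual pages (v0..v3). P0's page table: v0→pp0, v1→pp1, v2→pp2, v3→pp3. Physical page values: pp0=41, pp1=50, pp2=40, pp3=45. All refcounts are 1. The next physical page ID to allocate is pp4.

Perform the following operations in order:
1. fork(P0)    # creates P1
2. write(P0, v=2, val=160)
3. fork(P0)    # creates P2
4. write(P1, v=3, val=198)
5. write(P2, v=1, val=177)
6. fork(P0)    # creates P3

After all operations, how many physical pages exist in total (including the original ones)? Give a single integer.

Answer: 7

Derivation:
Op 1: fork(P0) -> P1. 4 ppages; refcounts: pp0:2 pp1:2 pp2:2 pp3:2
Op 2: write(P0, v2, 160). refcount(pp2)=2>1 -> COPY to pp4. 5 ppages; refcounts: pp0:2 pp1:2 pp2:1 pp3:2 pp4:1
Op 3: fork(P0) -> P2. 5 ppages; refcounts: pp0:3 pp1:3 pp2:1 pp3:3 pp4:2
Op 4: write(P1, v3, 198). refcount(pp3)=3>1 -> COPY to pp5. 6 ppages; refcounts: pp0:3 pp1:3 pp2:1 pp3:2 pp4:2 pp5:1
Op 5: write(P2, v1, 177). refcount(pp1)=3>1 -> COPY to pp6. 7 ppages; refcounts: pp0:3 pp1:2 pp2:1 pp3:2 pp4:2 pp5:1 pp6:1
Op 6: fork(P0) -> P3. 7 ppages; refcounts: pp0:4 pp1:3 pp2:1 pp3:3 pp4:3 pp5:1 pp6:1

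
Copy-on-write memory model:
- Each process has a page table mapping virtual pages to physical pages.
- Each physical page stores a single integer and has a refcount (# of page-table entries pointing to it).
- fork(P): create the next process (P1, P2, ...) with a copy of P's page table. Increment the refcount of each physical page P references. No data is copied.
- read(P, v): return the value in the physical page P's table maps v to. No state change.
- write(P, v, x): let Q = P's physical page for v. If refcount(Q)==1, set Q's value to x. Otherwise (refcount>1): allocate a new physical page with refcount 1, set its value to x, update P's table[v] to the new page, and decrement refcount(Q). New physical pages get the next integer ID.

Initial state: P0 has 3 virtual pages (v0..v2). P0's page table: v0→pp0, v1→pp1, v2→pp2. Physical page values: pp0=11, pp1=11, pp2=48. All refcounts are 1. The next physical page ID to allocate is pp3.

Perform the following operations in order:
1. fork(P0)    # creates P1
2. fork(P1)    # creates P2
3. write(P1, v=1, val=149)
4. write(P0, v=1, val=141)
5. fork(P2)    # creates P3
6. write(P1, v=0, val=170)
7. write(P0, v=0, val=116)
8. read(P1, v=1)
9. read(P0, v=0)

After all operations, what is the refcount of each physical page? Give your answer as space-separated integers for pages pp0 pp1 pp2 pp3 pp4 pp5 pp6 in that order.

Op 1: fork(P0) -> P1. 3 ppages; refcounts: pp0:2 pp1:2 pp2:2
Op 2: fork(P1) -> P2. 3 ppages; refcounts: pp0:3 pp1:3 pp2:3
Op 3: write(P1, v1, 149). refcount(pp1)=3>1 -> COPY to pp3. 4 ppages; refcounts: pp0:3 pp1:2 pp2:3 pp3:1
Op 4: write(P0, v1, 141). refcount(pp1)=2>1 -> COPY to pp4. 5 ppages; refcounts: pp0:3 pp1:1 pp2:3 pp3:1 pp4:1
Op 5: fork(P2) -> P3. 5 ppages; refcounts: pp0:4 pp1:2 pp2:4 pp3:1 pp4:1
Op 6: write(P1, v0, 170). refcount(pp0)=4>1 -> COPY to pp5. 6 ppages; refcounts: pp0:3 pp1:2 pp2:4 pp3:1 pp4:1 pp5:1
Op 7: write(P0, v0, 116). refcount(pp0)=3>1 -> COPY to pp6. 7 ppages; refcounts: pp0:2 pp1:2 pp2:4 pp3:1 pp4:1 pp5:1 pp6:1
Op 8: read(P1, v1) -> 149. No state change.
Op 9: read(P0, v0) -> 116. No state change.

Answer: 2 2 4 1 1 1 1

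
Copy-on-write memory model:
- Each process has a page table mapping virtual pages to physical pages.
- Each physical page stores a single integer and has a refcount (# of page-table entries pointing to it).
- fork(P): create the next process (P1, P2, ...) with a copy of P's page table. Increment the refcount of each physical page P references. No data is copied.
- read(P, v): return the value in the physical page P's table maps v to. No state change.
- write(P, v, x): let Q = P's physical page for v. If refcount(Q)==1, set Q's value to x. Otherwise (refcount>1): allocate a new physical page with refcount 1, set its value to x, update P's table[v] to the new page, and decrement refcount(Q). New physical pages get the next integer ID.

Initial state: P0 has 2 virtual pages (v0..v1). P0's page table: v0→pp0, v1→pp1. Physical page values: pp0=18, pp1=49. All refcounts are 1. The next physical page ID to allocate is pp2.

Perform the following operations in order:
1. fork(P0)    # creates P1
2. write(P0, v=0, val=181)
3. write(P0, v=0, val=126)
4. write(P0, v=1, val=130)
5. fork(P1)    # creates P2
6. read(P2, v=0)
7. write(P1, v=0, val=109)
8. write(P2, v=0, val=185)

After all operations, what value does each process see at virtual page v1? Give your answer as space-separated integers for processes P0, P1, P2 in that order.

Answer: 130 49 49

Derivation:
Op 1: fork(P0) -> P1. 2 ppages; refcounts: pp0:2 pp1:2
Op 2: write(P0, v0, 181). refcount(pp0)=2>1 -> COPY to pp2. 3 ppages; refcounts: pp0:1 pp1:2 pp2:1
Op 3: write(P0, v0, 126). refcount(pp2)=1 -> write in place. 3 ppages; refcounts: pp0:1 pp1:2 pp2:1
Op 4: write(P0, v1, 130). refcount(pp1)=2>1 -> COPY to pp3. 4 ppages; refcounts: pp0:1 pp1:1 pp2:1 pp3:1
Op 5: fork(P1) -> P2. 4 ppages; refcounts: pp0:2 pp1:2 pp2:1 pp3:1
Op 6: read(P2, v0) -> 18. No state change.
Op 7: write(P1, v0, 109). refcount(pp0)=2>1 -> COPY to pp4. 5 ppages; refcounts: pp0:1 pp1:2 pp2:1 pp3:1 pp4:1
Op 8: write(P2, v0, 185). refcount(pp0)=1 -> write in place. 5 ppages; refcounts: pp0:1 pp1:2 pp2:1 pp3:1 pp4:1
P0: v1 -> pp3 = 130
P1: v1 -> pp1 = 49
P2: v1 -> pp1 = 49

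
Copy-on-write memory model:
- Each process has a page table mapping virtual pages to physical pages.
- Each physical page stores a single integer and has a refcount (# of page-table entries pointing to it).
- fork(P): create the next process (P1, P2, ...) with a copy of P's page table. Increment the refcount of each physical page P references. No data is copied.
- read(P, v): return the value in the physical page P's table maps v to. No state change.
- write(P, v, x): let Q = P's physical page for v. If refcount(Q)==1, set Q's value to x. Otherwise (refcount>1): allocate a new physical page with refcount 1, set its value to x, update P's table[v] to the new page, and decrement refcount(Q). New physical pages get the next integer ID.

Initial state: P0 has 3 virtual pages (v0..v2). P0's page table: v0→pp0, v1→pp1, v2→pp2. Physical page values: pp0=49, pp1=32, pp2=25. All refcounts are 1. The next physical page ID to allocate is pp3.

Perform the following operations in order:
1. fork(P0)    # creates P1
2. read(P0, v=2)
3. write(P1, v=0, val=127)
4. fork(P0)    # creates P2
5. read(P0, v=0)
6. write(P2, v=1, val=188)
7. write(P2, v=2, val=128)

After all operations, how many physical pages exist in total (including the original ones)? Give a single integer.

Op 1: fork(P0) -> P1. 3 ppages; refcounts: pp0:2 pp1:2 pp2:2
Op 2: read(P0, v2) -> 25. No state change.
Op 3: write(P1, v0, 127). refcount(pp0)=2>1 -> COPY to pp3. 4 ppages; refcounts: pp0:1 pp1:2 pp2:2 pp3:1
Op 4: fork(P0) -> P2. 4 ppages; refcounts: pp0:2 pp1:3 pp2:3 pp3:1
Op 5: read(P0, v0) -> 49. No state change.
Op 6: write(P2, v1, 188). refcount(pp1)=3>1 -> COPY to pp4. 5 ppages; refcounts: pp0:2 pp1:2 pp2:3 pp3:1 pp4:1
Op 7: write(P2, v2, 128). refcount(pp2)=3>1 -> COPY to pp5. 6 ppages; refcounts: pp0:2 pp1:2 pp2:2 pp3:1 pp4:1 pp5:1

Answer: 6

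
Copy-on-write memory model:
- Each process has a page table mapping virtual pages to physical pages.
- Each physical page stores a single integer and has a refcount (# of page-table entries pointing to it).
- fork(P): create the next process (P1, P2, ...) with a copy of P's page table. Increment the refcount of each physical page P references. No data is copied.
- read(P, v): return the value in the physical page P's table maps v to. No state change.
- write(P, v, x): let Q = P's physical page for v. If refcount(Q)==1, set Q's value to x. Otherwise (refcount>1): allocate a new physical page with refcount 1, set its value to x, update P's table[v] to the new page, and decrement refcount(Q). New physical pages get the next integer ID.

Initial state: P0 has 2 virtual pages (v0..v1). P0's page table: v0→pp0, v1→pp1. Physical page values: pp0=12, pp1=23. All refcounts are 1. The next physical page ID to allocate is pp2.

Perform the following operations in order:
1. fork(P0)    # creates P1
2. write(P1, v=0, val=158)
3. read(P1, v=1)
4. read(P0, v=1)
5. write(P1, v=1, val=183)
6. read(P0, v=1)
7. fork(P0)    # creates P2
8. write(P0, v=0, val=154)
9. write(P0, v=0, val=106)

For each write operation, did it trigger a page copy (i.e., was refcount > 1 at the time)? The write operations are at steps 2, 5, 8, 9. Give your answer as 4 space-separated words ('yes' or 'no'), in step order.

Op 1: fork(P0) -> P1. 2 ppages; refcounts: pp0:2 pp1:2
Op 2: write(P1, v0, 158). refcount(pp0)=2>1 -> COPY to pp2. 3 ppages; refcounts: pp0:1 pp1:2 pp2:1
Op 3: read(P1, v1) -> 23. No state change.
Op 4: read(P0, v1) -> 23. No state change.
Op 5: write(P1, v1, 183). refcount(pp1)=2>1 -> COPY to pp3. 4 ppages; refcounts: pp0:1 pp1:1 pp2:1 pp3:1
Op 6: read(P0, v1) -> 23. No state change.
Op 7: fork(P0) -> P2. 4 ppages; refcounts: pp0:2 pp1:2 pp2:1 pp3:1
Op 8: write(P0, v0, 154). refcount(pp0)=2>1 -> COPY to pp4. 5 ppages; refcounts: pp0:1 pp1:2 pp2:1 pp3:1 pp4:1
Op 9: write(P0, v0, 106). refcount(pp4)=1 -> write in place. 5 ppages; refcounts: pp0:1 pp1:2 pp2:1 pp3:1 pp4:1

yes yes yes no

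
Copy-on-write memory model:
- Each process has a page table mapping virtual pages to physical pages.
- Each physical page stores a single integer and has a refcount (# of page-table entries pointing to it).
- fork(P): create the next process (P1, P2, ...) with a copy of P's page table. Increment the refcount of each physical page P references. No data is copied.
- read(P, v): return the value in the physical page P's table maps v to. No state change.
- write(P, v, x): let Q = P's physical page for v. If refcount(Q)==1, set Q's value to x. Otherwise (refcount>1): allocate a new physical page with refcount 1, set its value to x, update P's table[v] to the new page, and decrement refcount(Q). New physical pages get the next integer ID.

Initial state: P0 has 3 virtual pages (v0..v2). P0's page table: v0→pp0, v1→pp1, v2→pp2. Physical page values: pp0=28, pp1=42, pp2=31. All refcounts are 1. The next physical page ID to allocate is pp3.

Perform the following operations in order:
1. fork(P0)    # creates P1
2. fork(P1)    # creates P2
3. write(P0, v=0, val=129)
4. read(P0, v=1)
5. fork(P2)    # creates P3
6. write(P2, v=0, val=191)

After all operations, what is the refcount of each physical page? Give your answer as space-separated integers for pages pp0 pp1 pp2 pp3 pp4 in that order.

Answer: 2 4 4 1 1

Derivation:
Op 1: fork(P0) -> P1. 3 ppages; refcounts: pp0:2 pp1:2 pp2:2
Op 2: fork(P1) -> P2. 3 ppages; refcounts: pp0:3 pp1:3 pp2:3
Op 3: write(P0, v0, 129). refcount(pp0)=3>1 -> COPY to pp3. 4 ppages; refcounts: pp0:2 pp1:3 pp2:3 pp3:1
Op 4: read(P0, v1) -> 42. No state change.
Op 5: fork(P2) -> P3. 4 ppages; refcounts: pp0:3 pp1:4 pp2:4 pp3:1
Op 6: write(P2, v0, 191). refcount(pp0)=3>1 -> COPY to pp4. 5 ppages; refcounts: pp0:2 pp1:4 pp2:4 pp3:1 pp4:1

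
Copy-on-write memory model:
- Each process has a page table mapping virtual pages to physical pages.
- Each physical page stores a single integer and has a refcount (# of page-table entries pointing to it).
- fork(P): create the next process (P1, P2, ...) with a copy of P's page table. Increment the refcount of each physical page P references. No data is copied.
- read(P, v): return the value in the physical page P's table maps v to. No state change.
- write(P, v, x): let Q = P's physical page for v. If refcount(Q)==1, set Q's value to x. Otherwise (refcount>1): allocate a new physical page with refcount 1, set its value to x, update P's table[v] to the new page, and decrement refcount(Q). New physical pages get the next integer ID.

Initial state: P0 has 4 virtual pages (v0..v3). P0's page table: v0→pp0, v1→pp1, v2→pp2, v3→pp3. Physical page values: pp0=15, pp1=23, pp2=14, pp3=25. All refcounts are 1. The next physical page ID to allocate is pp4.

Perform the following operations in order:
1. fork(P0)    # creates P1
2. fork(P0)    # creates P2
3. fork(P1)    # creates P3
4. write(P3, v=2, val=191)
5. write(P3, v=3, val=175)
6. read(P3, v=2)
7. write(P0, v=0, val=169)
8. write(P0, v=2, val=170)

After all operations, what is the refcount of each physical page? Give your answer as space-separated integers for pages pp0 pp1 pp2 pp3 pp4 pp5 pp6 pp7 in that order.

Answer: 3 4 2 3 1 1 1 1

Derivation:
Op 1: fork(P0) -> P1. 4 ppages; refcounts: pp0:2 pp1:2 pp2:2 pp3:2
Op 2: fork(P0) -> P2. 4 ppages; refcounts: pp0:3 pp1:3 pp2:3 pp3:3
Op 3: fork(P1) -> P3. 4 ppages; refcounts: pp0:4 pp1:4 pp2:4 pp3:4
Op 4: write(P3, v2, 191). refcount(pp2)=4>1 -> COPY to pp4. 5 ppages; refcounts: pp0:4 pp1:4 pp2:3 pp3:4 pp4:1
Op 5: write(P3, v3, 175). refcount(pp3)=4>1 -> COPY to pp5. 6 ppages; refcounts: pp0:4 pp1:4 pp2:3 pp3:3 pp4:1 pp5:1
Op 6: read(P3, v2) -> 191. No state change.
Op 7: write(P0, v0, 169). refcount(pp0)=4>1 -> COPY to pp6. 7 ppages; refcounts: pp0:3 pp1:4 pp2:3 pp3:3 pp4:1 pp5:1 pp6:1
Op 8: write(P0, v2, 170). refcount(pp2)=3>1 -> COPY to pp7. 8 ppages; refcounts: pp0:3 pp1:4 pp2:2 pp3:3 pp4:1 pp5:1 pp6:1 pp7:1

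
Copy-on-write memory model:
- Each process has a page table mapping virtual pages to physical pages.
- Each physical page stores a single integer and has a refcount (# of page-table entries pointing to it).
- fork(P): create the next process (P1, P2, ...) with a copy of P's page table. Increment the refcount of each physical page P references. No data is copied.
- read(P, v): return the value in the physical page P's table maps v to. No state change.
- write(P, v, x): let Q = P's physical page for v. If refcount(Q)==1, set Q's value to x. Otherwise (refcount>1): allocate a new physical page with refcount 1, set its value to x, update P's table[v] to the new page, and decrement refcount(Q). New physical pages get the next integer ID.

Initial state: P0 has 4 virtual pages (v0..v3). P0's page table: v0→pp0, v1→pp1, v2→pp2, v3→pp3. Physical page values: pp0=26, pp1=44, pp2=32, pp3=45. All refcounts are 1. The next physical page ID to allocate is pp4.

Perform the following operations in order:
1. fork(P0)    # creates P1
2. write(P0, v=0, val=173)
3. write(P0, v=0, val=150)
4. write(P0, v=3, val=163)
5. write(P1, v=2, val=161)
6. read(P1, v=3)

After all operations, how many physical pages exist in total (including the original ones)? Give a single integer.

Answer: 7

Derivation:
Op 1: fork(P0) -> P1. 4 ppages; refcounts: pp0:2 pp1:2 pp2:2 pp3:2
Op 2: write(P0, v0, 173). refcount(pp0)=2>1 -> COPY to pp4. 5 ppages; refcounts: pp0:1 pp1:2 pp2:2 pp3:2 pp4:1
Op 3: write(P0, v0, 150). refcount(pp4)=1 -> write in place. 5 ppages; refcounts: pp0:1 pp1:2 pp2:2 pp3:2 pp4:1
Op 4: write(P0, v3, 163). refcount(pp3)=2>1 -> COPY to pp5. 6 ppages; refcounts: pp0:1 pp1:2 pp2:2 pp3:1 pp4:1 pp5:1
Op 5: write(P1, v2, 161). refcount(pp2)=2>1 -> COPY to pp6. 7 ppages; refcounts: pp0:1 pp1:2 pp2:1 pp3:1 pp4:1 pp5:1 pp6:1
Op 6: read(P1, v3) -> 45. No state change.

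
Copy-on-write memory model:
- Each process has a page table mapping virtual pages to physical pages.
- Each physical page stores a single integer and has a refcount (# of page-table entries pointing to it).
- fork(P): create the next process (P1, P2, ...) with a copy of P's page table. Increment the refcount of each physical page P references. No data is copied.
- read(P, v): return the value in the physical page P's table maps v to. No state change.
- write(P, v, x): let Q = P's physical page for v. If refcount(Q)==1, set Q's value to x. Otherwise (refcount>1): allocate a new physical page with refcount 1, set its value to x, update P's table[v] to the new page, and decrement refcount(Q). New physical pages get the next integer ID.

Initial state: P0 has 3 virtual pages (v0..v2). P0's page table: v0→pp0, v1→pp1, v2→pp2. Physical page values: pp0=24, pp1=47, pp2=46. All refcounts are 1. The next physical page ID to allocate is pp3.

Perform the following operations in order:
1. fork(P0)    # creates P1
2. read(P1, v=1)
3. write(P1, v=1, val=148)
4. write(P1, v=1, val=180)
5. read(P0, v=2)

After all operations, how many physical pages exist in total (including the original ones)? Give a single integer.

Answer: 4

Derivation:
Op 1: fork(P0) -> P1. 3 ppages; refcounts: pp0:2 pp1:2 pp2:2
Op 2: read(P1, v1) -> 47. No state change.
Op 3: write(P1, v1, 148). refcount(pp1)=2>1 -> COPY to pp3. 4 ppages; refcounts: pp0:2 pp1:1 pp2:2 pp3:1
Op 4: write(P1, v1, 180). refcount(pp3)=1 -> write in place. 4 ppages; refcounts: pp0:2 pp1:1 pp2:2 pp3:1
Op 5: read(P0, v2) -> 46. No state change.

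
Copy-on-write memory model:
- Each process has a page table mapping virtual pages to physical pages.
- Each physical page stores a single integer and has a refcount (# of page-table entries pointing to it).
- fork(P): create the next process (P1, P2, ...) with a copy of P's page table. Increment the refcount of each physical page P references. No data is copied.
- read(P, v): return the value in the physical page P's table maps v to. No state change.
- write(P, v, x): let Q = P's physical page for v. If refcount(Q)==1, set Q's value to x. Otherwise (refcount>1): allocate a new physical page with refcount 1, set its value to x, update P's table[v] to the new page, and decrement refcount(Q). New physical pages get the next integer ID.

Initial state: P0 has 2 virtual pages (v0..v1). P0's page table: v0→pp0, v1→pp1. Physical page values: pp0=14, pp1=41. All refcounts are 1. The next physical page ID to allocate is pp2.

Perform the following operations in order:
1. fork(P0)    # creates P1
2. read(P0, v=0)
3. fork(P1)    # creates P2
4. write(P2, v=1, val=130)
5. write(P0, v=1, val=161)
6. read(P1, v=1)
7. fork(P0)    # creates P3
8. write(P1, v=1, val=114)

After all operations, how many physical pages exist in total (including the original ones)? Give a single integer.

Answer: 4

Derivation:
Op 1: fork(P0) -> P1. 2 ppages; refcounts: pp0:2 pp1:2
Op 2: read(P0, v0) -> 14. No state change.
Op 3: fork(P1) -> P2. 2 ppages; refcounts: pp0:3 pp1:3
Op 4: write(P2, v1, 130). refcount(pp1)=3>1 -> COPY to pp2. 3 ppages; refcounts: pp0:3 pp1:2 pp2:1
Op 5: write(P0, v1, 161). refcount(pp1)=2>1 -> COPY to pp3. 4 ppages; refcounts: pp0:3 pp1:1 pp2:1 pp3:1
Op 6: read(P1, v1) -> 41. No state change.
Op 7: fork(P0) -> P3. 4 ppages; refcounts: pp0:4 pp1:1 pp2:1 pp3:2
Op 8: write(P1, v1, 114). refcount(pp1)=1 -> write in place. 4 ppages; refcounts: pp0:4 pp1:1 pp2:1 pp3:2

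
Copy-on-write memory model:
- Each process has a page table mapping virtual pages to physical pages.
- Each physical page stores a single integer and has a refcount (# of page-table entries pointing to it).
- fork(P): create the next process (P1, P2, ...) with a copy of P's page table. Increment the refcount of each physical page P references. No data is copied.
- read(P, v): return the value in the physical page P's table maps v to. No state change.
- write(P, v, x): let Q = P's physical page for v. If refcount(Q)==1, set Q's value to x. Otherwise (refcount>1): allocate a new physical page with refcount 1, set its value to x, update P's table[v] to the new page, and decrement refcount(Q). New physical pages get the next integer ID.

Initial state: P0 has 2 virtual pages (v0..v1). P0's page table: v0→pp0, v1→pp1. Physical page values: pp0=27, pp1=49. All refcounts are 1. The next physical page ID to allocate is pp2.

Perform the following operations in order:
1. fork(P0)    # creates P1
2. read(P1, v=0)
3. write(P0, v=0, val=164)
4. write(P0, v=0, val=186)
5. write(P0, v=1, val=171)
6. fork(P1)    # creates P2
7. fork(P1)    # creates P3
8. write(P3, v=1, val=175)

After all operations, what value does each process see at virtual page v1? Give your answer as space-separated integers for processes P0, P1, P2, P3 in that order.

Op 1: fork(P0) -> P1. 2 ppages; refcounts: pp0:2 pp1:2
Op 2: read(P1, v0) -> 27. No state change.
Op 3: write(P0, v0, 164). refcount(pp0)=2>1 -> COPY to pp2. 3 ppages; refcounts: pp0:1 pp1:2 pp2:1
Op 4: write(P0, v0, 186). refcount(pp2)=1 -> write in place. 3 ppages; refcounts: pp0:1 pp1:2 pp2:1
Op 5: write(P0, v1, 171). refcount(pp1)=2>1 -> COPY to pp3. 4 ppages; refcounts: pp0:1 pp1:1 pp2:1 pp3:1
Op 6: fork(P1) -> P2. 4 ppages; refcounts: pp0:2 pp1:2 pp2:1 pp3:1
Op 7: fork(P1) -> P3. 4 ppages; refcounts: pp0:3 pp1:3 pp2:1 pp3:1
Op 8: write(P3, v1, 175). refcount(pp1)=3>1 -> COPY to pp4. 5 ppages; refcounts: pp0:3 pp1:2 pp2:1 pp3:1 pp4:1
P0: v1 -> pp3 = 171
P1: v1 -> pp1 = 49
P2: v1 -> pp1 = 49
P3: v1 -> pp4 = 175

Answer: 171 49 49 175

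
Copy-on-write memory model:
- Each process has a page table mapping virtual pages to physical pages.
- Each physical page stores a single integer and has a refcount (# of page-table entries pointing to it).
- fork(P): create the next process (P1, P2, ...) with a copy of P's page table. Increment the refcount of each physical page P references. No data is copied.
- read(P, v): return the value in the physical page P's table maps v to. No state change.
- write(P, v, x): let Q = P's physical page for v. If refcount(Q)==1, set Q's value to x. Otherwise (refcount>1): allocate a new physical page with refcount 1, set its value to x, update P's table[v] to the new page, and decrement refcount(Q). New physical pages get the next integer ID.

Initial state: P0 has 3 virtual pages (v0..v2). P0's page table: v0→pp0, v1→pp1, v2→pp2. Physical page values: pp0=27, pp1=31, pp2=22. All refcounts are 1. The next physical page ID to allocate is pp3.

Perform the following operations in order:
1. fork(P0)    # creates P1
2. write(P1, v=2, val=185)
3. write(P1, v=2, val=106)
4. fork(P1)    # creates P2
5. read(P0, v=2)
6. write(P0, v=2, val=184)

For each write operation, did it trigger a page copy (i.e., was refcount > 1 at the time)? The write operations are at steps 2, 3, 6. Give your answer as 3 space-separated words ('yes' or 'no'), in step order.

Op 1: fork(P0) -> P1. 3 ppages; refcounts: pp0:2 pp1:2 pp2:2
Op 2: write(P1, v2, 185). refcount(pp2)=2>1 -> COPY to pp3. 4 ppages; refcounts: pp0:2 pp1:2 pp2:1 pp3:1
Op 3: write(P1, v2, 106). refcount(pp3)=1 -> write in place. 4 ppages; refcounts: pp0:2 pp1:2 pp2:1 pp3:1
Op 4: fork(P1) -> P2. 4 ppages; refcounts: pp0:3 pp1:3 pp2:1 pp3:2
Op 5: read(P0, v2) -> 22. No state change.
Op 6: write(P0, v2, 184). refcount(pp2)=1 -> write in place. 4 ppages; refcounts: pp0:3 pp1:3 pp2:1 pp3:2

yes no no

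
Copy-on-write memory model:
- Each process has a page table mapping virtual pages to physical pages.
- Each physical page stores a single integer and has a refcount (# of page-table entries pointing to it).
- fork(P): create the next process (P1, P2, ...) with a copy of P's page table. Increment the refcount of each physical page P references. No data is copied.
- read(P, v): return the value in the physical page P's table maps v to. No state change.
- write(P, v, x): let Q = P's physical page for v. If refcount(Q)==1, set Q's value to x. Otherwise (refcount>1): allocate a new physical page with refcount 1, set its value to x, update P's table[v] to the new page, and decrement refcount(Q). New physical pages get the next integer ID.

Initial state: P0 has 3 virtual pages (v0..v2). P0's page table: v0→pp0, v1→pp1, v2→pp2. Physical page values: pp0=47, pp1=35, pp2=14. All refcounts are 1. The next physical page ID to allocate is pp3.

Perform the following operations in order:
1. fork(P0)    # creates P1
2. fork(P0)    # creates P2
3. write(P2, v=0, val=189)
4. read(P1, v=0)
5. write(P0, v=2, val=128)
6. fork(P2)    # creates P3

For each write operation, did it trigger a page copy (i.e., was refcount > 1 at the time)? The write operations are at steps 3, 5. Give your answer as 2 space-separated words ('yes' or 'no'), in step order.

Op 1: fork(P0) -> P1. 3 ppages; refcounts: pp0:2 pp1:2 pp2:2
Op 2: fork(P0) -> P2. 3 ppages; refcounts: pp0:3 pp1:3 pp2:3
Op 3: write(P2, v0, 189). refcount(pp0)=3>1 -> COPY to pp3. 4 ppages; refcounts: pp0:2 pp1:3 pp2:3 pp3:1
Op 4: read(P1, v0) -> 47. No state change.
Op 5: write(P0, v2, 128). refcount(pp2)=3>1 -> COPY to pp4. 5 ppages; refcounts: pp0:2 pp1:3 pp2:2 pp3:1 pp4:1
Op 6: fork(P2) -> P3. 5 ppages; refcounts: pp0:2 pp1:4 pp2:3 pp3:2 pp4:1

yes yes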